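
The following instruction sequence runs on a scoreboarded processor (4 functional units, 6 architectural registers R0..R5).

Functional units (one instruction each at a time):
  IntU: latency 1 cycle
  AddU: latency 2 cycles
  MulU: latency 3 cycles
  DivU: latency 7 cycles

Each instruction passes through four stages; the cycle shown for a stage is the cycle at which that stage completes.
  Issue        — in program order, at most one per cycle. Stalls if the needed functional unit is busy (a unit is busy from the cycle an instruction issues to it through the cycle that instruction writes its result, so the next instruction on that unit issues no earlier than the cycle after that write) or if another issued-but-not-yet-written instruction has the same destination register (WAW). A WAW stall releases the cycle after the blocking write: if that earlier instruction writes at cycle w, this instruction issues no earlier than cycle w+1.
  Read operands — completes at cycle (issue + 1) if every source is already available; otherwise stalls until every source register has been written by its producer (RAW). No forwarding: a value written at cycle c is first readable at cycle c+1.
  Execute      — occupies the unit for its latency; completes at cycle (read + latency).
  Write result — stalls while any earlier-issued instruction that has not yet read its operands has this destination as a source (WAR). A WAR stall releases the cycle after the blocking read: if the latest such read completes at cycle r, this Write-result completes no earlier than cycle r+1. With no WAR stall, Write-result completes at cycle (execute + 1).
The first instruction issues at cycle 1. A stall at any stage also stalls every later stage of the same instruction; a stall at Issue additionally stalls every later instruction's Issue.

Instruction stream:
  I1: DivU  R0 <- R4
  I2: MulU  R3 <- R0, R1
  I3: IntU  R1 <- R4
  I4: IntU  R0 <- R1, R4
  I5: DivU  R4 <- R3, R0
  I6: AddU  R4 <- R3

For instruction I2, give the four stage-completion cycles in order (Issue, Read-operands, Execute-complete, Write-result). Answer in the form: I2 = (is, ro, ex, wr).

I1: IS=1 RO=2 EX=9 WR=10
I2: IS=2 RO=11 EX=14 WR=15  [RAW R0: wait I1 write@10]
I3: IS=3 RO=4 EX=5 WR=12  [WAR R1: wait I2 read@11]
I4: IS=13 RO=14 EX=15 WR=16  [struct: IntU busy until I3 writes@12]
I5: IS=14 RO=17 EX=24 WR=25  [RAW R0: wait I4 write@16]
I6: IS=26 RO=27 EX=29 WR=30  [WAW R4: wait I5 write@25]

I2 = (2, 11, 14, 15)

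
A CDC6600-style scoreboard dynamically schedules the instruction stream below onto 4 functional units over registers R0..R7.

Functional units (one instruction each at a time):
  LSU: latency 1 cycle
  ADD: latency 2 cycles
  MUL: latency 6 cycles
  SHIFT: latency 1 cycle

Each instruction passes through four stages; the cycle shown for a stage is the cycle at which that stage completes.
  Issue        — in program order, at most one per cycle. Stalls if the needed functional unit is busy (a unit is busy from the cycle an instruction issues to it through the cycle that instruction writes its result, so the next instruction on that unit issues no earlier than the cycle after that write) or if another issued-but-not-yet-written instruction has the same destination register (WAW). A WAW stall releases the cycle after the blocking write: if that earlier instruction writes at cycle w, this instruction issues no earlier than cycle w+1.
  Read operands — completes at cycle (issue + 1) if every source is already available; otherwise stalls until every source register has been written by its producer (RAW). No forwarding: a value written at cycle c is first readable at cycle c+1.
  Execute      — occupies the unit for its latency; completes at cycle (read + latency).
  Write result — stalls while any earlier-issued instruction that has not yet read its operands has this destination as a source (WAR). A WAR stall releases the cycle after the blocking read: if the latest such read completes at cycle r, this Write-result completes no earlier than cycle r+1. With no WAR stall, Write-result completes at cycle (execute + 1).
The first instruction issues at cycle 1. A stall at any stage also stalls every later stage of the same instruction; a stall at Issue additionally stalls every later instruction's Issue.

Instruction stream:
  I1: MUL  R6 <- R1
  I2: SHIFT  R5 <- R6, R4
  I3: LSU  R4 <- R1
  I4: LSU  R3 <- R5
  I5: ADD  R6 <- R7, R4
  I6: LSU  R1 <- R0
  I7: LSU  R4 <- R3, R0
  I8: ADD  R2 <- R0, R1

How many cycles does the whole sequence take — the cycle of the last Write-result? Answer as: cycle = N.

cycle = 25

I1: IS=1 RO=2 EX=8 WR=9
I2: IS=2 RO=10 EX=11 WR=12  [RAW R6: wait I1 write@9]
I3: IS=3 RO=4 EX=5 WR=11  [WAR R4: wait I2 read@10]
I4: IS=12 RO=13 EX=14 WR=15  [struct: LSU busy until I3 writes@11]
I5: IS=13 RO=14 EX=16 WR=17
I6: IS=16 RO=17 EX=18 WR=19  [struct: LSU busy until I4 writes@15]
I7: IS=20 RO=21 EX=22 WR=23  [struct: LSU busy until I6 writes@19]
I8: IS=21 RO=22 EX=24 WR=25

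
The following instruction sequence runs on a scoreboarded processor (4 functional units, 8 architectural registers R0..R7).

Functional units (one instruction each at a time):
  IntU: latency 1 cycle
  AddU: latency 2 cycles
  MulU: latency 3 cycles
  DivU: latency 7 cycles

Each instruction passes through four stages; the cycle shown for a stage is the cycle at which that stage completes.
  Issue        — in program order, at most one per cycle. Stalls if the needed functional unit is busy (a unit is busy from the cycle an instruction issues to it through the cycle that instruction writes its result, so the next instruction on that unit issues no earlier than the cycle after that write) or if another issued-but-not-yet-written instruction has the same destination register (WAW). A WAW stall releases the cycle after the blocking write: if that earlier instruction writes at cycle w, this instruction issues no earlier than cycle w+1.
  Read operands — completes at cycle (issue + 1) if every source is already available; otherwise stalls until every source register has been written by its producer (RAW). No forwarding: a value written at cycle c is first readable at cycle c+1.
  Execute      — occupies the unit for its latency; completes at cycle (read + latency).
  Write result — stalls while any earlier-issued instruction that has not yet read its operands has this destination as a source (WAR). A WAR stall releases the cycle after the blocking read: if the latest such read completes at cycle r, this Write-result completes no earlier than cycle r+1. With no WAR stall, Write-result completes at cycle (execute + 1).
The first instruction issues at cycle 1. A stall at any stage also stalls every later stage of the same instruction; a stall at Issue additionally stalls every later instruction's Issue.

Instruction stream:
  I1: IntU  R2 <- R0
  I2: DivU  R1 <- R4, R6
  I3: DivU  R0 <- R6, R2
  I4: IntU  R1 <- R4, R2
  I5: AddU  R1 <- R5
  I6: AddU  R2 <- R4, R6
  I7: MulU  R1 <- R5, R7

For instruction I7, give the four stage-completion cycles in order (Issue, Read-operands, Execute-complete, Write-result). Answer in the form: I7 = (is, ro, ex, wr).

I7 = (23, 24, 27, 28)

c1: issue I1 (IntU)
c2: I1 read-ops | issue I2 (DivU)
c3: I1 finished on IntU | I2 read-ops
c4: I1→R2
c10: I2 finished on DivU
c11: I2→R1
c12: issue I3 (DivU)
c13: I3 read-ops | issue I4 (IntU)
c14: I4 read-ops
c15: I4 finished on IntU
c16: I4→R1
c17: issue I5 (AddU)
c18: I5 read-ops
c20: I3 finished on DivU | I5 finished on AddU
c21: I3→R0 | I5→R1
c22: issue I6 (AddU)
c23: I6 read-ops | issue I7 (MulU)
c24: I7 read-ops
c25: I6 finished on AddU
c26: I6→R2
c27: I7 finished on MulU
c28: I7→R1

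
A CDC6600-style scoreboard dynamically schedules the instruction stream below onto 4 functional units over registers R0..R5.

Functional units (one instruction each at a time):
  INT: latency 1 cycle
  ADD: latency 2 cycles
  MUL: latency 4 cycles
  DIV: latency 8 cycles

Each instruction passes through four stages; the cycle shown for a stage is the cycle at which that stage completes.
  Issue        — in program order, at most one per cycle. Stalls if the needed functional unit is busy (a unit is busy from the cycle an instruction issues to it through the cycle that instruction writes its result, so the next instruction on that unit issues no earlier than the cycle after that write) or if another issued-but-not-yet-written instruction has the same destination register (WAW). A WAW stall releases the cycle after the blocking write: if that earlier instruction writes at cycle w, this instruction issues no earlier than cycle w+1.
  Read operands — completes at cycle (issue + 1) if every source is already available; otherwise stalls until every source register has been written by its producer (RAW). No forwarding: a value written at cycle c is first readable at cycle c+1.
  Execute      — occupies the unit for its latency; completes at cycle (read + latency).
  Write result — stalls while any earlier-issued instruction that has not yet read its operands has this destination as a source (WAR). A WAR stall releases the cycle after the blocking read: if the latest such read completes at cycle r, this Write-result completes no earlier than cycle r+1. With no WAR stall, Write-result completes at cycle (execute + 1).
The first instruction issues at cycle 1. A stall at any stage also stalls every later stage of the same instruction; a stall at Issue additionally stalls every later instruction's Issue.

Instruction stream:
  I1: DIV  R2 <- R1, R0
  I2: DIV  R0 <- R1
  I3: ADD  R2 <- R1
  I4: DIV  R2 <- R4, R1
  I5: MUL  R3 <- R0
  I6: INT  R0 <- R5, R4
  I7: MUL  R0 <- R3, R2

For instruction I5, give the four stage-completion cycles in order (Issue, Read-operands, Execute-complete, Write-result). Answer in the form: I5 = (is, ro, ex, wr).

I5 = (24, 25, 29, 30)

  I1 | 1 | 2 | 10 | 11
  I2 | 12 | 13 | 21 | 22   struct: DIV busy until I1 writes@11
  I3 | 13 | 14 | 16 | 17
  I4 | 23 | 24 | 32 | 33   struct: DIV busy until I2 writes@22
  I5 | 24 | 25 | 29 | 30
  I6 | 25 | 26 | 27 | 28
  I7 | 31 | 34 | 38 | 39   struct: MUL busy until I5 writes@30 · RAW R2: wait I4 write@33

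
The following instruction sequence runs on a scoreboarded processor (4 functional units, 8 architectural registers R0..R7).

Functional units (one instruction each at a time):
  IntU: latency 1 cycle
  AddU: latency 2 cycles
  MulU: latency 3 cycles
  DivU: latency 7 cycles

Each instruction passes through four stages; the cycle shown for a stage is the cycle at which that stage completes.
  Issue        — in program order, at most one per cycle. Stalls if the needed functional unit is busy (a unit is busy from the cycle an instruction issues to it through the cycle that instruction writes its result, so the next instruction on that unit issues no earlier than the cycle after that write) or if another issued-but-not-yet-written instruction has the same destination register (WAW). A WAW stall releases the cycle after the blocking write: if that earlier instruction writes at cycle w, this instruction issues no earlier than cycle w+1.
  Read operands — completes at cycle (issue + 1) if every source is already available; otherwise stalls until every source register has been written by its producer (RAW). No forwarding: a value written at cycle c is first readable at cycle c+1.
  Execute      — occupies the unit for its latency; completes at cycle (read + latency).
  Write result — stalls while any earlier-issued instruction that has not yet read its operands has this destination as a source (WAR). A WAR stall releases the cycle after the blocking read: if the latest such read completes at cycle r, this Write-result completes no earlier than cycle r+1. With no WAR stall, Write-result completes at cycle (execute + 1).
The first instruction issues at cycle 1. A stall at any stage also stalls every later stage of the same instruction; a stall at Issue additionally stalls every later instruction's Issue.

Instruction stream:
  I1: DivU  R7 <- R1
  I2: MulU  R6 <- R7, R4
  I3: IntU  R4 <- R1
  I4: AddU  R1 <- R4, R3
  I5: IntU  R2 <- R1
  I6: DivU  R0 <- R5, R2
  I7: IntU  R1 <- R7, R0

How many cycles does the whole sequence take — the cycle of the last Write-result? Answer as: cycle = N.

cycle = 31

c1: issue I1 (DivU)
c2: I1 read-ops, issue I2 (MulU)
c3: issue I3 (IntU)
c4: I3 read-ops, issue I4 (AddU)
c5: I3 finished on IntU
c9: I1 finished on DivU
c10: I1→R7
c11: I2 read-ops
c12: I3→R4
c13: I4 read-ops, issue I5 (IntU)
c14: I2 finished on MulU, issue I6 (DivU)
c15: I2→R6, I4 finished on AddU
c16: I4→R1
c17: I5 read-ops
c18: I5 finished on IntU
c19: I5→R2
c20: I6 read-ops, issue I7 (IntU)
c27: I6 finished on DivU
c28: I6→R0
c29: I7 read-ops
c30: I7 finished on IntU
c31: I7→R1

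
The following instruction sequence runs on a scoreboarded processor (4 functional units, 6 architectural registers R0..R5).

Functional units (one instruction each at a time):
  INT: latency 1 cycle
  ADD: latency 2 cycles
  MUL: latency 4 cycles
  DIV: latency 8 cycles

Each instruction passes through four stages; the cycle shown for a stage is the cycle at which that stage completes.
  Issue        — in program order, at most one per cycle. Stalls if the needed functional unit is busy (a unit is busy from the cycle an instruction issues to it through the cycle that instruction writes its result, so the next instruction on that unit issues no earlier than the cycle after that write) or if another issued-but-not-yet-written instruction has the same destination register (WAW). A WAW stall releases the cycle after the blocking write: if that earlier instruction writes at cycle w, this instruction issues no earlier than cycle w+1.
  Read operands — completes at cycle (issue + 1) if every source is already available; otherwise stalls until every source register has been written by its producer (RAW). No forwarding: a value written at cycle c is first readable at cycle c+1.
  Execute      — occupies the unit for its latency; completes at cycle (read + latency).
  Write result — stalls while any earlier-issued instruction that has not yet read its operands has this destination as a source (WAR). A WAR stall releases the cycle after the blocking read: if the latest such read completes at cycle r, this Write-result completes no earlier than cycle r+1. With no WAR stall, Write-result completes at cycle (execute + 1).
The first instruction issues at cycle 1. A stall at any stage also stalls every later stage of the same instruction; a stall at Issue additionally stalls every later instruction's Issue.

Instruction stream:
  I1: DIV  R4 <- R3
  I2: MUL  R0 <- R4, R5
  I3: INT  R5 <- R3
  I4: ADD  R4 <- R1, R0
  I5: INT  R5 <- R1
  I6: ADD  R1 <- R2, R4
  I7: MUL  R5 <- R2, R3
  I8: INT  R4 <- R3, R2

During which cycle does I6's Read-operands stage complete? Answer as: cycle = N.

cycle = 23

c1: issue I1 (DIV)
c2: I1 read-ops, issue I2 (MUL)
c3: issue I3 (INT)
c4: I3 read-ops
c5: I3 finished on INT
c10: I1 finished on DIV
c11: I1→R4
c12: I2 read-ops, issue I4 (ADD)
c13: I3→R5
c14: issue I5 (INT)
c15: I5 read-ops
c16: I2 finished on MUL, I5 finished on INT
c17: I2→R0, I5→R5
c18: I4 read-ops
c20: I4 finished on ADD
c21: I4→R4
c22: issue I6 (ADD)
c23: I6 read-ops, issue I7 (MUL)
c24: I7 read-ops, issue I8 (INT)
c25: I6 finished on ADD, I8 read-ops
c26: I6→R1, I8 finished on INT
c27: I8→R4
c28: I7 finished on MUL
c29: I7→R5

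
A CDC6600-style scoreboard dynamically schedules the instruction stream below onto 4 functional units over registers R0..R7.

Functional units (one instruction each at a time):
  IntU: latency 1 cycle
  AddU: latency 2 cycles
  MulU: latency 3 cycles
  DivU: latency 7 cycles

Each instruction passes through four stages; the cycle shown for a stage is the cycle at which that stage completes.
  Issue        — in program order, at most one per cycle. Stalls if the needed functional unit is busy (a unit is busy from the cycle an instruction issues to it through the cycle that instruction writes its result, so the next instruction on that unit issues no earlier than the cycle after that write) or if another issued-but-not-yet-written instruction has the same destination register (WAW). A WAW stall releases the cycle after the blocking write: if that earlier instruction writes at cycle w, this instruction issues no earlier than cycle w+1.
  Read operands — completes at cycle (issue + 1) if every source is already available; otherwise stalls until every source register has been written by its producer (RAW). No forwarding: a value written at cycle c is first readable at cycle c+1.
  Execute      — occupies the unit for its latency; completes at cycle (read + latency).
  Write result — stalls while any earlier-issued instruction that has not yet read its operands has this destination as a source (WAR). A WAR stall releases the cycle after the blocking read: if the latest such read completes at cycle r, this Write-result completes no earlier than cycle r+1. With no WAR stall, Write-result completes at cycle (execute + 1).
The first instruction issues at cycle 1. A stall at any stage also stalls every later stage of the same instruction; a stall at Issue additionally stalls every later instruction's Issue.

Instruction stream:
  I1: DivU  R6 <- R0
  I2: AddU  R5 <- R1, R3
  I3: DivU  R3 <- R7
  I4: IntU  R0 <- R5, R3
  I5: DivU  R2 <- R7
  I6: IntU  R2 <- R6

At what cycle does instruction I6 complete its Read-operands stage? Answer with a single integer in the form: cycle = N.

[I1] 1/2/9/10
[I2] 2/3/5/6
[I3] 11/12/19/20  (struct: DivU busy until I1 writes@10)
[I4] 12/21/22/23  (RAW R3: wait I3 write@20)
[I5] 21/22/29/30  (struct: DivU busy until I3 writes@20)
[I6] 31/32/33/34  (WAW R2: wait I5 write@30)

cycle = 32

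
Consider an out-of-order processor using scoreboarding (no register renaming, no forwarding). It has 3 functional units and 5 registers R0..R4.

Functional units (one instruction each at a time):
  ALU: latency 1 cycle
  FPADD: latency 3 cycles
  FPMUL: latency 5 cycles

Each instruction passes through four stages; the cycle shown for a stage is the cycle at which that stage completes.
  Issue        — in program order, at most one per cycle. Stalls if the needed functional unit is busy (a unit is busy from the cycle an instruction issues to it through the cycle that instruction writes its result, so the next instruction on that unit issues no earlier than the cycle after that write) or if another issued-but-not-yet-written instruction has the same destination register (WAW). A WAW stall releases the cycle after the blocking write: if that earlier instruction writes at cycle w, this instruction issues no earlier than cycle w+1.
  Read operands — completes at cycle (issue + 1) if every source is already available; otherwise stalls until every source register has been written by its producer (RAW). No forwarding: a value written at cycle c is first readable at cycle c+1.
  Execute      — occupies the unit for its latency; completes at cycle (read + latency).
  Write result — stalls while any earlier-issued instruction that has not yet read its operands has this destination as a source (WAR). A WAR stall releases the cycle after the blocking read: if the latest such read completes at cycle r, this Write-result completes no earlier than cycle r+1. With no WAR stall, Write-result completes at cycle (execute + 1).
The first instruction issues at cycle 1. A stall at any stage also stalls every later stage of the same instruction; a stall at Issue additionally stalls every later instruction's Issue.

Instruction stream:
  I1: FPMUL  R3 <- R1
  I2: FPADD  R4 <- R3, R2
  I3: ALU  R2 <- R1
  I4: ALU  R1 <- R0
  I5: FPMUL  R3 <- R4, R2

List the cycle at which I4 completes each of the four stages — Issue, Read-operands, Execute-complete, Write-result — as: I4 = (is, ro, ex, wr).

I4 = (11, 12, 13, 14)

  I1 | 1 | 2 | 7 | 8
  I2 | 2 | 9 | 12 | 13   RAW R3: wait I1 write@8
  I3 | 3 | 4 | 5 | 10   WAR R2: wait I2 read@9
  I4 | 11 | 12 | 13 | 14   struct: ALU busy until I3 writes@10
  I5 | 12 | 14 | 19 | 20   RAW R4: wait I2 write@13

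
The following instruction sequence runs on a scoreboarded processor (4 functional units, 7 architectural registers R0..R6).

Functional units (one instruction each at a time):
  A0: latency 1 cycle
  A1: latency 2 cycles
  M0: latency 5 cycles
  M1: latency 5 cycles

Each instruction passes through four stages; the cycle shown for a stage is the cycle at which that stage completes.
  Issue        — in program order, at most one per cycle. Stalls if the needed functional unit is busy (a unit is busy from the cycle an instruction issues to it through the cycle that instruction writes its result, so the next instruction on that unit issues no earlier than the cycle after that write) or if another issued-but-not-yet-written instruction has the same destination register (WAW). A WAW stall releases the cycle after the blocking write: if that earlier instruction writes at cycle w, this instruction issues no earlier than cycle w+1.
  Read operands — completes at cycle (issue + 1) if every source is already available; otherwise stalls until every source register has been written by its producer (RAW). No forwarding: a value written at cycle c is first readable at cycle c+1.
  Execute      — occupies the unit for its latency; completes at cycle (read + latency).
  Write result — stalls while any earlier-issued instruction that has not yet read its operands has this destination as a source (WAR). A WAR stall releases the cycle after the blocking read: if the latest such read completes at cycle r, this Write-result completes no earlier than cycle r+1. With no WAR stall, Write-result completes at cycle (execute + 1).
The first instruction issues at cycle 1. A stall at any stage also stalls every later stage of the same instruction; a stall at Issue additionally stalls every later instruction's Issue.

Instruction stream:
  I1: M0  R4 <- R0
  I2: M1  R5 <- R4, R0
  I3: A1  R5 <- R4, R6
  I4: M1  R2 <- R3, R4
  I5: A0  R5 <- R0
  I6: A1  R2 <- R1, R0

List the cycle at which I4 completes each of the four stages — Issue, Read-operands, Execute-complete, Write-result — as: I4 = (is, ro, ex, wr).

  I1 | 1 | 2 | 7 | 8
  I2 | 2 | 9 | 14 | 15   RAW R4: wait I1 write@8
  I3 | 16 | 17 | 19 | 20   WAW R5: wait I2 write@15
  I4 | 17 | 18 | 23 | 24
  I5 | 21 | 22 | 23 | 24   WAW R5: wait I3 write@20
  I6 | 25 | 26 | 28 | 29   WAW R2: wait I4 write@24

I4 = (17, 18, 23, 24)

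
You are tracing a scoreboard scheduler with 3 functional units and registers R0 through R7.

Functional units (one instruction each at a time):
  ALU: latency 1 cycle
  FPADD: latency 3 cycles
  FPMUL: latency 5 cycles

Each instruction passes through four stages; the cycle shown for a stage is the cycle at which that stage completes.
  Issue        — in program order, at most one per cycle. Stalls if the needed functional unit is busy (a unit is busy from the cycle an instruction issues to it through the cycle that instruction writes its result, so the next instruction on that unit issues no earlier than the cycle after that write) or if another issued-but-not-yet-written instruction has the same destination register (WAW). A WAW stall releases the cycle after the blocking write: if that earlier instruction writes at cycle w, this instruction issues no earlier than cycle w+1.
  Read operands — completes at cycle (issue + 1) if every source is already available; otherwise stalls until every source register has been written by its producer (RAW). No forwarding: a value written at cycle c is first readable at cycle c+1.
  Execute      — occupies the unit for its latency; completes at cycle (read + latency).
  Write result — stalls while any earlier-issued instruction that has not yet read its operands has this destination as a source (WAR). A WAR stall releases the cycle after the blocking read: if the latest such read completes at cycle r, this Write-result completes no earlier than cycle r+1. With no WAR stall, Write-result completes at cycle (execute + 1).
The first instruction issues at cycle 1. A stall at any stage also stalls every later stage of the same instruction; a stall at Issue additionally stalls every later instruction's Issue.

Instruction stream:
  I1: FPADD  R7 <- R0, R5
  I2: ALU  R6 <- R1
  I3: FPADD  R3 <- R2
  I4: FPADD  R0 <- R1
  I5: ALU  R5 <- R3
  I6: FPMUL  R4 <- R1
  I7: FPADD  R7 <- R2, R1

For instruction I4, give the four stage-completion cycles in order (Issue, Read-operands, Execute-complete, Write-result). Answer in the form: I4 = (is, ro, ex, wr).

1) issue 1, read 2, done 5, write 6
2) issue 2, read 3, done 4, write 5
3) issue 7, read 8, done 11, write 12  <struct: FPADD busy until I1 writes@6>
4) issue 13, read 14, done 17, write 18  <struct: FPADD busy until I3 writes@12>
5) issue 14, read 15, done 16, write 17
6) issue 15, read 16, done 21, write 22
7) issue 19, read 20, done 23, write 24  <struct: FPADD busy until I4 writes@18>

I4 = (13, 14, 17, 18)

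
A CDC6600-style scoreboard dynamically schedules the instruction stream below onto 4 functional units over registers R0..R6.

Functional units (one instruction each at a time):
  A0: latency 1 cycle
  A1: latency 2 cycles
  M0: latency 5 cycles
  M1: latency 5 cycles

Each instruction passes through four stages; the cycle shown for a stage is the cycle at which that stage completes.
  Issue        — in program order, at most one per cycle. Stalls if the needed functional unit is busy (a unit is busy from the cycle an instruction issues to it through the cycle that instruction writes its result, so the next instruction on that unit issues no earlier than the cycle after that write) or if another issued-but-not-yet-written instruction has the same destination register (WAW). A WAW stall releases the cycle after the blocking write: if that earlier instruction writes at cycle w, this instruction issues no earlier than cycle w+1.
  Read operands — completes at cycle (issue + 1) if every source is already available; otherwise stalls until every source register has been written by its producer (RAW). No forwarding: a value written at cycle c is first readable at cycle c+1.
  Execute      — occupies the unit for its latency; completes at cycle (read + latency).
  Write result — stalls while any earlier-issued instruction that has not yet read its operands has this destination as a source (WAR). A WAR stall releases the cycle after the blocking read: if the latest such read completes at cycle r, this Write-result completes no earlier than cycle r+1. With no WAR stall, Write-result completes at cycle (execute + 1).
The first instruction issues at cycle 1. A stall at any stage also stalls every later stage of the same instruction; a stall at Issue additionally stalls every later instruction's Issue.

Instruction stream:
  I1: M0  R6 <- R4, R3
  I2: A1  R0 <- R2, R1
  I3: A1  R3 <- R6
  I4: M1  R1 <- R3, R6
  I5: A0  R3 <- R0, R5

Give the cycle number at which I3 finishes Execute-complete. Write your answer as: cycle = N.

cycle = 11

t=1  I1→M0
t=2  I1 RO, I2→A1
t=3  I2 RO
t=5  I2 EX
t=6  I2 WR R0
t=7  I1 EX, I3→A1
t=8  I1 WR R6, I4→M1
t=9  I3 RO
t=11  I3 EX
t=12  I3 WR R3
t=13  I4 RO, I5→A0
t=14  I5 RO
t=15  I5 EX
t=16  I5 WR R3
t=18  I4 EX
t=19  I4 WR R1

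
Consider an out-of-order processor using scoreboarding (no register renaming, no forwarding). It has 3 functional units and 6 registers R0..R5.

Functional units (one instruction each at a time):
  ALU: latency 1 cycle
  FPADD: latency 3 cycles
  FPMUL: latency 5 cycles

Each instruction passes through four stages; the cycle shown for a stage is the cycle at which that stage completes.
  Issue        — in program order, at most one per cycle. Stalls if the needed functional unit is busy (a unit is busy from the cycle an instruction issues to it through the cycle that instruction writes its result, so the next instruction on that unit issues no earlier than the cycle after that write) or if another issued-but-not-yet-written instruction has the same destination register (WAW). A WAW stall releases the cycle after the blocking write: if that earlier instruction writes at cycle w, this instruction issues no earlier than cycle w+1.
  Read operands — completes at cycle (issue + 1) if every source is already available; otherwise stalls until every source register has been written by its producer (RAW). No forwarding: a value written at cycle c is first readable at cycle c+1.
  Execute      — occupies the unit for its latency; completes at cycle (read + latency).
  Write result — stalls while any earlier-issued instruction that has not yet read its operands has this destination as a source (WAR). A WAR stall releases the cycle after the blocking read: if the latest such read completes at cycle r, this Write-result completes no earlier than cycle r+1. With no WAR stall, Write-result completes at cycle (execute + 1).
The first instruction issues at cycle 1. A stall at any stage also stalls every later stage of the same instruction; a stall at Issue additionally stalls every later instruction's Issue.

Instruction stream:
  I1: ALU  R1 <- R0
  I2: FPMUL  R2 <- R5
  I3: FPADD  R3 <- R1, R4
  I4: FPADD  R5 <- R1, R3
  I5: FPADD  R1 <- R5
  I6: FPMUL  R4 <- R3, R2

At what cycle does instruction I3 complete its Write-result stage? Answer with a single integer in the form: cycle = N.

cycle 1: issue I1 (ALU)
cycle 2: I1 read-ops · issue I2 (FPMUL)
cycle 3: I1 finished on ALU · I2 read-ops · issue I3 (FPADD)
cycle 4: I1→R1
cycle 5: I3 read-ops
cycle 8: I2 finished on FPMUL · I3 finished on FPADD
cycle 9: I2→R2 · I3→R3
cycle 10: issue I4 (FPADD)
cycle 11: I4 read-ops
cycle 14: I4 finished on FPADD
cycle 15: I4→R5
cycle 16: issue I5 (FPADD)
cycle 17: I5 read-ops · issue I6 (FPMUL)
cycle 18: I6 read-ops
cycle 20: I5 finished on FPADD
cycle 21: I5→R1
cycle 23: I6 finished on FPMUL
cycle 24: I6→R4

cycle = 9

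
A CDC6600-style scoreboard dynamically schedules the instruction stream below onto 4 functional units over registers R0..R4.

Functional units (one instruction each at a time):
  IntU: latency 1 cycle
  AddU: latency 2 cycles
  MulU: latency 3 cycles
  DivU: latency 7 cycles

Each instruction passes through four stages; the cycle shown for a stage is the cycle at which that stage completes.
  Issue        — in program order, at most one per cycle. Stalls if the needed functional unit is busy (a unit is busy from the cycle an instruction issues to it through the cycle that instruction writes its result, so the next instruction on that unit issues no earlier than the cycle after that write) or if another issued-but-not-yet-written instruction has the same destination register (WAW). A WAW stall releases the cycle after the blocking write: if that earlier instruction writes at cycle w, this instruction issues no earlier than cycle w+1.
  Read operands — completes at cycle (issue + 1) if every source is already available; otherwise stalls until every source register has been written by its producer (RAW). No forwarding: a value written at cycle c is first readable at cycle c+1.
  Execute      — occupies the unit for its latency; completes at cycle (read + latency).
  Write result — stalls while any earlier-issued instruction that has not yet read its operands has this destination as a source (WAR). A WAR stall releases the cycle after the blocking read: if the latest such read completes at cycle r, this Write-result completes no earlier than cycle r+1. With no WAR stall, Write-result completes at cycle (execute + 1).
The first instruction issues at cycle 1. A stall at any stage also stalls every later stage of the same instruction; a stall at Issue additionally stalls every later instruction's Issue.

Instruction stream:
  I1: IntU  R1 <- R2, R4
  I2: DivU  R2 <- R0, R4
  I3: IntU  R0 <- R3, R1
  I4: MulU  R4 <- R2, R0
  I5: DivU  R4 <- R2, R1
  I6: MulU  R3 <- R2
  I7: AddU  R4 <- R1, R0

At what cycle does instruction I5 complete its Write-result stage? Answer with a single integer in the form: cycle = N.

cycle = 26

[I1] 1/2/3/4
[I2] 2/3/10/11
[I3] 5/6/7/8  (struct: IntU busy until I1 writes@4)
[I4] 6/12/15/16  (RAW R2: wait I2 write@11)
[I5] 17/18/25/26  (WAW R4: wait I4 write@16)
[I6] 18/19/22/23
[I7] 27/28/30/31  (WAW R4: wait I5 write@26)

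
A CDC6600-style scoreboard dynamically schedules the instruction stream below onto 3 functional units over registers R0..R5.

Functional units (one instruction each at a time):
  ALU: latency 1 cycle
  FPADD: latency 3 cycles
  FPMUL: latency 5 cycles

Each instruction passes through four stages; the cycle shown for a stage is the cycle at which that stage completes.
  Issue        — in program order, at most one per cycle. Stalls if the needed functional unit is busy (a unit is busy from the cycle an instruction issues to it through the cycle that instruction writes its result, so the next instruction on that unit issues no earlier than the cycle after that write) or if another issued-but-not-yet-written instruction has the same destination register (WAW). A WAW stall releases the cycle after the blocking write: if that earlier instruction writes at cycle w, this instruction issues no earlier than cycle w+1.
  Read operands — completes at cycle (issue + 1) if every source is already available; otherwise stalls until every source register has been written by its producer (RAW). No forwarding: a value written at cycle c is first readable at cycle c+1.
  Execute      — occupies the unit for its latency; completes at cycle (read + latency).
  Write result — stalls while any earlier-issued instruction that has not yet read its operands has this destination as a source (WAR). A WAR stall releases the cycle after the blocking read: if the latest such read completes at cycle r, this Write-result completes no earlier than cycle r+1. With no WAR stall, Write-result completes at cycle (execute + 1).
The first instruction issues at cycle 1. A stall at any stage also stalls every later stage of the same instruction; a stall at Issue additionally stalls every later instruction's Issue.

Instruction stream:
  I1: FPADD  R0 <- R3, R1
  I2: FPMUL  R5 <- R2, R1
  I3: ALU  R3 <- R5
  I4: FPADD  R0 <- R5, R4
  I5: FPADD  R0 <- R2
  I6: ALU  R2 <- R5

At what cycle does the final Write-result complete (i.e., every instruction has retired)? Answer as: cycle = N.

I1 -> (1, 2, 5, 6)
I2 -> (2, 3, 8, 9)
I3 -> (3, 10, 11, 12)  // RAW R5: wait I2 write@9
I4 -> (7, 10, 13, 14)  // struct: FPADD busy until I1 writes@6, RAW R5: wait I2 write@9
I5 -> (15, 16, 19, 20)  // struct: FPADD busy until I4 writes@14
I6 -> (16, 17, 18, 19)

cycle = 20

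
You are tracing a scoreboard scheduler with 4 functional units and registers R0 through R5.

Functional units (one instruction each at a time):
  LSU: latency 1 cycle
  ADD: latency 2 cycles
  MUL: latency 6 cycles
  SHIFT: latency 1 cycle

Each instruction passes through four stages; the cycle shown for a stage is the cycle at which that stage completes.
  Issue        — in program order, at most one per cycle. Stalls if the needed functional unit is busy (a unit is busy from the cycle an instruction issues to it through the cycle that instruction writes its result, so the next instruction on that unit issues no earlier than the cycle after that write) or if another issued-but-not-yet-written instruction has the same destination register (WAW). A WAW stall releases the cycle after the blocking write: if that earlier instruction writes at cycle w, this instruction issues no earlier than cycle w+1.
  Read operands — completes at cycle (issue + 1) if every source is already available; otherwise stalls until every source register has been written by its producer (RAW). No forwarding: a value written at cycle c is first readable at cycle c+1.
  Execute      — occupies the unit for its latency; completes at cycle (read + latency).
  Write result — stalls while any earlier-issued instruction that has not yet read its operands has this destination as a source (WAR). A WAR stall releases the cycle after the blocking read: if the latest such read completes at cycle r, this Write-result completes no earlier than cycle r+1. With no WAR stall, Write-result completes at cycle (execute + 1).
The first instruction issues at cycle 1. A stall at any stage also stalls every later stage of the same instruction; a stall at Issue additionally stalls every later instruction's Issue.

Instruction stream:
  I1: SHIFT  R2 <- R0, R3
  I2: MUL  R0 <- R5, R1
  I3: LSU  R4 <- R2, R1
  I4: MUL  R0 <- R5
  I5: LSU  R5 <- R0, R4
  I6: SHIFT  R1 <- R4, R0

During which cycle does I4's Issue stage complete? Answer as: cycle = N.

cycle = 11

t=1  issue I1 (SHIFT)
t=2  I1 read-ops | issue I2 (MUL)
t=3  I1 finished on SHIFT | I2 read-ops | issue I3 (LSU)
t=4  I1→R2
t=5  I3 read-ops
t=6  I3 finished on LSU
t=7  I3→R4
t=9  I2 finished on MUL
t=10  I2→R0
t=11  issue I4 (MUL)
t=12  I4 read-ops | issue I5 (LSU)
t=13  issue I6 (SHIFT)
t=18  I4 finished on MUL
t=19  I4→R0
t=20  I5 read-ops | I6 read-ops
t=21  I5 finished on LSU | I6 finished on SHIFT
t=22  I5→R5 | I6→R1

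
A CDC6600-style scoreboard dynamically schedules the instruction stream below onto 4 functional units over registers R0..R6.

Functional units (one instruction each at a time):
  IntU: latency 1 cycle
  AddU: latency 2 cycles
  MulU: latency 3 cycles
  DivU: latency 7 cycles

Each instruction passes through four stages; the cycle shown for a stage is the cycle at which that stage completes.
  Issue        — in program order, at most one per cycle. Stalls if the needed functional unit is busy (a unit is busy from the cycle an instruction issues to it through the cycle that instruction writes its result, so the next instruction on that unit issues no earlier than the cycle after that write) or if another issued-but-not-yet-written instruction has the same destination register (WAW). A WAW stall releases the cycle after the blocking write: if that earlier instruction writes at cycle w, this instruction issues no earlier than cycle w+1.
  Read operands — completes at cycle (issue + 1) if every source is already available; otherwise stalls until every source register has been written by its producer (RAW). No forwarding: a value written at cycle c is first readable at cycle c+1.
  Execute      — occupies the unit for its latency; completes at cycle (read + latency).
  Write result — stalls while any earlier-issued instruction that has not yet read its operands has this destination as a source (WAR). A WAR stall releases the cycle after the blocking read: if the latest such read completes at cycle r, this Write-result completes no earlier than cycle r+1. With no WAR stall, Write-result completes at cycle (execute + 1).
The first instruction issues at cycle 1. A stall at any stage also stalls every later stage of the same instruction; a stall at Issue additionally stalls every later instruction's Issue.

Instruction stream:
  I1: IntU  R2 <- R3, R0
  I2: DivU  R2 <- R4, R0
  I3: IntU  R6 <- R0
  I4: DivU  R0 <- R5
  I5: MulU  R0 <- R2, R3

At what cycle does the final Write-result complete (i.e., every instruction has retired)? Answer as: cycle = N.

cycle = 30

I1 -> (1, 2, 3, 4)
I2 -> (5, 6, 13, 14)  // WAW R2: wait I1 write@4
I3 -> (6, 7, 8, 9)
I4 -> (15, 16, 23, 24)  // struct: DivU busy until I2 writes@14
I5 -> (25, 26, 29, 30)  // WAW R0: wait I4 write@24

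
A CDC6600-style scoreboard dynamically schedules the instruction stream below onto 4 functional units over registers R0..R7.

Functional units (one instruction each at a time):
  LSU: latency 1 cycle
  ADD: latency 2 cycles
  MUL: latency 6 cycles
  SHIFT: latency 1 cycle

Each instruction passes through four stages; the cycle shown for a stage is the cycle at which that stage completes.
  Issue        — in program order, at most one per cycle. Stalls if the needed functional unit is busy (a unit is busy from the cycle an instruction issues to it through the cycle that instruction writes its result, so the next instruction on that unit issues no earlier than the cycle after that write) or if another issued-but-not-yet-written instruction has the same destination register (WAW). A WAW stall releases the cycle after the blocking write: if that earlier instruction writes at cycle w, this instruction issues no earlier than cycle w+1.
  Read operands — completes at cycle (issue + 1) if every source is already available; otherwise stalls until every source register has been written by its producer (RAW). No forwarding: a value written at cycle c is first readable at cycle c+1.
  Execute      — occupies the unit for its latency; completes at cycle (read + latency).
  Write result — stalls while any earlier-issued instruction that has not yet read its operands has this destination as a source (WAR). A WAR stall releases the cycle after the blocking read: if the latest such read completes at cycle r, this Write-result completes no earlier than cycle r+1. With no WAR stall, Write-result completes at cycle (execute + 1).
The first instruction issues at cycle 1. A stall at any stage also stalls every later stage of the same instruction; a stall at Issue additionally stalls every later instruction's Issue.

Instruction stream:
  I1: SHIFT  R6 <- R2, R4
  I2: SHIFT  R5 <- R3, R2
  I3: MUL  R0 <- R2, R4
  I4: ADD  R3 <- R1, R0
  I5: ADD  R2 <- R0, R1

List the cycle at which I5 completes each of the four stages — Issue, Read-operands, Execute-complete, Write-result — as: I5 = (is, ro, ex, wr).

I1 -> (1, 2, 3, 4)
I2 -> (5, 6, 7, 8)  // struct: SHIFT busy until I1 writes@4
I3 -> (6, 7, 13, 14)
I4 -> (7, 15, 17, 18)  // RAW R0: wait I3 write@14
I5 -> (19, 20, 22, 23)  // struct: ADD busy until I4 writes@18

I5 = (19, 20, 22, 23)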